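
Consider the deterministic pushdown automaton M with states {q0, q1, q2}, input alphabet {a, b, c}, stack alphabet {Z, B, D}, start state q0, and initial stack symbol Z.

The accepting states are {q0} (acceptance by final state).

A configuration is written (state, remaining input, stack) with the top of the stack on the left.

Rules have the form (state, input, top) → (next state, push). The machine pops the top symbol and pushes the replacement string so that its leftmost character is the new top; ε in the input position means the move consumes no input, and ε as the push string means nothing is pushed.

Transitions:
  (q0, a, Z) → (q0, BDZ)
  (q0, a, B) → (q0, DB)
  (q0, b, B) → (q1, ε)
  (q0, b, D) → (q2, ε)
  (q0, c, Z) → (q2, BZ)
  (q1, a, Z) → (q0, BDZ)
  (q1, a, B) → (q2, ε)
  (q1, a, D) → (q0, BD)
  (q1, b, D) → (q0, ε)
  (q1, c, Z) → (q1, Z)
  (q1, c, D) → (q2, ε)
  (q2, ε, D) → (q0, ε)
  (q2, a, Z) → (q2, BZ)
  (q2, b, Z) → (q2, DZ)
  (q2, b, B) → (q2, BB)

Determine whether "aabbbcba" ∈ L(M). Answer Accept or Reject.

Reject

(q0, aabbbcba, Z)
  read a, top Z: go to q0, push BDZ → (q0, abbbcba, BDZ)
  read a, top B: go to q0, push DB → (q0, bbbcba, DBDZ)
  read b, top D: go to q2, push ε → (q2, bbcba, BDZ)
  read b, top B: go to q2, push BB → (q2, bcba, BBDZ)
  read b, top B: go to q2, push BB → (q2, cba, BBBDZ)
No transition applies at (q2, cba, BBBDZ); input not fully consumed.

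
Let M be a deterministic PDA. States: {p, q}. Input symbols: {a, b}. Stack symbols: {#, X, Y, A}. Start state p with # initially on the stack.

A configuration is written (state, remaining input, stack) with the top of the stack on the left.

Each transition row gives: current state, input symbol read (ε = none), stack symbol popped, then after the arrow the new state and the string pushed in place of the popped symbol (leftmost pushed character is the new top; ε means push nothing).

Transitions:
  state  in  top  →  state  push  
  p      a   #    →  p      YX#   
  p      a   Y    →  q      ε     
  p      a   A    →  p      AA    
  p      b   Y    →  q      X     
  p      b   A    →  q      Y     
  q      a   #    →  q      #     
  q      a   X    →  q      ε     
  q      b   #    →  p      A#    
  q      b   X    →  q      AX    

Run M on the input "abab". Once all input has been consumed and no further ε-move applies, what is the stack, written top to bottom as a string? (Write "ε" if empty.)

AX#

(p, abab, #)
  read a, top #: go to p, push YX# → (p, bab, YX#)
  read b, top Y: go to q, push X → (q, ab, XX#)
  read a, top X: go to q, push ε → (q, b, X#)
  read b, top X: go to q, push AX → (q, ε, AX#)
All input consumed in state q with stack AX#.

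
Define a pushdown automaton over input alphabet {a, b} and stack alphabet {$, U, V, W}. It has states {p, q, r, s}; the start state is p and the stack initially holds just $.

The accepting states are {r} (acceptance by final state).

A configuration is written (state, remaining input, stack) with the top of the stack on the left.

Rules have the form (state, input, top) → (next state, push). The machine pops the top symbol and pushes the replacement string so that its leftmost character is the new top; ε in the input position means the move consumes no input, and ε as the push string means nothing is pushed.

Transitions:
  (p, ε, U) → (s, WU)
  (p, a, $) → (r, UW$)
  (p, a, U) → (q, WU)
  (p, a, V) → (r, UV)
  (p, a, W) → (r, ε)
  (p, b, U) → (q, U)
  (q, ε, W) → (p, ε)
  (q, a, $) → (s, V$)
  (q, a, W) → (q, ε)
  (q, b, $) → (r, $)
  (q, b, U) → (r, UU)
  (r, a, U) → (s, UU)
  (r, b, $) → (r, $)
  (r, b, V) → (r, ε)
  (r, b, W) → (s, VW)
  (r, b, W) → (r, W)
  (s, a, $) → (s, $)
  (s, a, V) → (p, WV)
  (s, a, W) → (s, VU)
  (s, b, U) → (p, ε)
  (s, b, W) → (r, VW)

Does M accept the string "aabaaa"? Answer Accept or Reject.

Accept

One accepting computation: (p, aabaaa, $) ⊢ (r, abaaa, UW$) ⊢ (s, baaa, UUW$) ⊢ (p, aaa, UW$) ⊢ (s, aaa, WUW$) ⊢ (s, aa, VUUW$) ⊢ (p, a, WVUUW$) ⊢ (r, ε, VUUW$)
All input consumed and state r ∈ F.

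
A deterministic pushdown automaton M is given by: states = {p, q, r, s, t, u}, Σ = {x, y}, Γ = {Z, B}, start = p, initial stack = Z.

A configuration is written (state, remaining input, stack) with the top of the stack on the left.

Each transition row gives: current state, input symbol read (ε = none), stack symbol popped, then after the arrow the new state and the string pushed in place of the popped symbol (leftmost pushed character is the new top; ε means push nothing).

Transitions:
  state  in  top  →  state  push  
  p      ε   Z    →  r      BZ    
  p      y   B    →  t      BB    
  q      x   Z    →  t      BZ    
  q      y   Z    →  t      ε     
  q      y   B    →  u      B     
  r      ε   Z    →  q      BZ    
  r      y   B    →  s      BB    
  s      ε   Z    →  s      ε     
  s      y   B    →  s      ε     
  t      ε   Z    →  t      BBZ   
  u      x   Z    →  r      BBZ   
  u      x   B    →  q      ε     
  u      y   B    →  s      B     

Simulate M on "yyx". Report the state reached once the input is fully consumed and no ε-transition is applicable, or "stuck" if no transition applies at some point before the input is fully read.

(p, yyx, Z)
  ε-move, top Z: go to r, push BZ → (r, yyx, BZ)
  read y, top B: go to s, push BB → (s, yx, BBZ)
  read y, top B: go to s, push ε → (s, x, BZ)
No transition for (s, x, top B); M blocks with input x remaining.

stuck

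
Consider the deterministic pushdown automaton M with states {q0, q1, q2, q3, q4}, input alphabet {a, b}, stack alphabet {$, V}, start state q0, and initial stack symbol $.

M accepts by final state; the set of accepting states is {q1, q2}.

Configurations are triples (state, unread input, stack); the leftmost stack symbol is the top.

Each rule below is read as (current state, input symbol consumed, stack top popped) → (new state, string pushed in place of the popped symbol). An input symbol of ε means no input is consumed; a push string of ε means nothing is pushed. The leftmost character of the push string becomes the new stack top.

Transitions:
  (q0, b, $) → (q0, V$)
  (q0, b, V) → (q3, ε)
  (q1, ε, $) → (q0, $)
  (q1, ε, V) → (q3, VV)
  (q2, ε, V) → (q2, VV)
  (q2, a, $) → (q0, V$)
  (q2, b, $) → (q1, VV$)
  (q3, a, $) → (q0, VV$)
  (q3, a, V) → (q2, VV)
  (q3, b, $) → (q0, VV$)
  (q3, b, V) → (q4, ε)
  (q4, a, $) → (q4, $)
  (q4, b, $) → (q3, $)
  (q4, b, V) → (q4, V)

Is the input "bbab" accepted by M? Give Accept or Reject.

(q0, bbab, $)
  read b, top $: go to q0, push V$ → (q0, bab, V$)
  read b, top V: go to q3, push ε → (q3, ab, $)
  read a, top $: go to q0, push VV$ → (q0, b, VV$)
  read b, top V: go to q3, push ε → (q3, ε, V$)
All input consumed; state q3 ∉ F and no further ε-move applies.

Reject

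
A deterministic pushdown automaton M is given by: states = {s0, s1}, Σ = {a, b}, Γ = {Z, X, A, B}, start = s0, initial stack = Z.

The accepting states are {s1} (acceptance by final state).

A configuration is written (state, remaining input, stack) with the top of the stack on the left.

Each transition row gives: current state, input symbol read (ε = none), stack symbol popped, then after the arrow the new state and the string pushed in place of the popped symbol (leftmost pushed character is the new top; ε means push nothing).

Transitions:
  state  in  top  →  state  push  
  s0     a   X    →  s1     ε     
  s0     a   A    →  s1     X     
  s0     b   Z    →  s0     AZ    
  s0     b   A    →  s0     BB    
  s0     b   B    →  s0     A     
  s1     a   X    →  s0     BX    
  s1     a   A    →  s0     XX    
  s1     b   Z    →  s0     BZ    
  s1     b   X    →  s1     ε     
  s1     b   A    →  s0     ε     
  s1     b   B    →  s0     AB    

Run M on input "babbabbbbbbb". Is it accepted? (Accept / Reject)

Reject

(s0, babbabbbbbbb, Z)
  read b, top Z: go to s0, push AZ → (s0, abbabbbbbbb, AZ)
  read a, top A: go to s1, push X → (s1, bbabbbbbbb, XZ)
  read b, top X: go to s1, push ε → (s1, babbbbbbb, Z)
  read b, top Z: go to s0, push BZ → (s0, abbbbbbb, BZ)
No transition applies at (s0, abbbbbbb, BZ); input not fully consumed.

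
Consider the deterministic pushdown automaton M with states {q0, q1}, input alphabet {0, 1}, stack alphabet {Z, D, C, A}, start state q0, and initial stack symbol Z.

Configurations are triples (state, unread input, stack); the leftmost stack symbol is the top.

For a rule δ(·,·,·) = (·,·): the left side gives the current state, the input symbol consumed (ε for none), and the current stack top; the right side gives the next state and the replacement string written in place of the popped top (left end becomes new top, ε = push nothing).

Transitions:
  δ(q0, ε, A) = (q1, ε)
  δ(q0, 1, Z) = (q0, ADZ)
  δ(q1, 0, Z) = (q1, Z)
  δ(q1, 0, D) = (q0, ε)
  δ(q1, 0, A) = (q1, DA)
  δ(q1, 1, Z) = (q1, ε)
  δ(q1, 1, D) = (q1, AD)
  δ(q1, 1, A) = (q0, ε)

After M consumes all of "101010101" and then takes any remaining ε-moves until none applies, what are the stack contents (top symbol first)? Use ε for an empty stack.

(q0, 101010101, Z)
  read 1, top Z: go to q0, push ADZ → (q0, 01010101, ADZ)
  ε-move, top A: go to q1, push ε → (q1, 01010101, DZ)
  read 0, top D: go to q0, push ε → (q0, 1010101, Z)
  read 1, top Z: go to q0, push ADZ → (q0, 010101, ADZ)
  ε-move, top A: go to q1, push ε → (q1, 010101, DZ)
  read 0, top D: go to q0, push ε → (q0, 10101, Z)
  read 1, top Z: go to q0, push ADZ → (q0, 0101, ADZ)
  ε-move, top A: go to q1, push ε → (q1, 0101, DZ)
  read 0, top D: go to q0, push ε → (q0, 101, Z)
  read 1, top Z: go to q0, push ADZ → (q0, 01, ADZ)
  ε-move, top A: go to q1, push ε → (q1, 01, DZ)
  read 0, top D: go to q0, push ε → (q0, 1, Z)
  read 1, top Z: go to q0, push ADZ → (q0, ε, ADZ)
  ε-move, top A: go to q1, push ε → (q1, ε, DZ)
All input consumed in state q1 with stack DZ.

DZ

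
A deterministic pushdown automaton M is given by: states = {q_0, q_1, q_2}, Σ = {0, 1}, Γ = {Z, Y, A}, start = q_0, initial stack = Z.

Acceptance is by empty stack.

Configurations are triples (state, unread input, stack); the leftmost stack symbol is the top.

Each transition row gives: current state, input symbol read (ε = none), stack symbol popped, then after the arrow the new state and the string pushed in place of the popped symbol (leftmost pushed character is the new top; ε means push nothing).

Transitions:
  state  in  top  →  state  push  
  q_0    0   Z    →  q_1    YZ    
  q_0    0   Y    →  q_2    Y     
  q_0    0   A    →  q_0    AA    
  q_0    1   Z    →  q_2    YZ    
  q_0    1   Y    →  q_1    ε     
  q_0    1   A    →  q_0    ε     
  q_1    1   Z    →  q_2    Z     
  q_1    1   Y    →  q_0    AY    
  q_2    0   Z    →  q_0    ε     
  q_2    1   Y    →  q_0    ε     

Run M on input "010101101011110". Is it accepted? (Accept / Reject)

Accept

(q_0, 010101101011110, Z) ⊢ (q_1, 10101101011110, YZ) ⊢ (q_0, 0101101011110, AYZ) ⊢ (q_0, 101101011110, AAYZ) ⊢ (q_0, 01101011110, AYZ) ⊢ (q_0, 1101011110, AAYZ) ⊢ (q_0, 101011110, AYZ) ⊢ (q_0, 01011110, YZ) ⊢ (q_2, 1011110, YZ) ⊢ (q_0, 011110, Z) ⊢ (q_1, 11110, YZ) ⊢ (q_0, 1110, AYZ) ⊢ (q_0, 110, YZ) ⊢ (q_1, 10, Z) ⊢ (q_2, 0, Z) ⊢ (q_0, ε, ε)
All input consumed and the stack is empty.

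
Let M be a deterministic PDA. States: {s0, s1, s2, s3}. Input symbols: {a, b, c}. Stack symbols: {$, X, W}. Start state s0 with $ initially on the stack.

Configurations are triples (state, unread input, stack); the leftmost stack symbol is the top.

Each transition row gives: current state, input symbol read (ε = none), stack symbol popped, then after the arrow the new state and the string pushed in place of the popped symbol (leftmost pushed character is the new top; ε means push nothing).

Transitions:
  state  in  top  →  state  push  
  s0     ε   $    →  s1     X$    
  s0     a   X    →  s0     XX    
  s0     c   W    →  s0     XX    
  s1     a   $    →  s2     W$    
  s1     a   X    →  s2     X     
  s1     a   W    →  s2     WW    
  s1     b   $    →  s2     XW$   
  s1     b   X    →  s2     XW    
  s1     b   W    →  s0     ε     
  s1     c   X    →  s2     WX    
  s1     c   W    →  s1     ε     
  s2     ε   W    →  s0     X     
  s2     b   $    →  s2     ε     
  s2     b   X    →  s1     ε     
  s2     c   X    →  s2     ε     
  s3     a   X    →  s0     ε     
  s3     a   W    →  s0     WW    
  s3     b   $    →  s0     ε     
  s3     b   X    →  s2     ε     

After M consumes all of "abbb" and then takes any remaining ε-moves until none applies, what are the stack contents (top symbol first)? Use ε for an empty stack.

W$

(s0, abbb, $) ⊢ (s1, abbb, X$) ⊢ (s2, bbb, X$) ⊢ (s1, bb, $) ⊢ (s2, b, XW$) ⊢ (s1, ε, W$)
All input consumed in state s1 with stack W$.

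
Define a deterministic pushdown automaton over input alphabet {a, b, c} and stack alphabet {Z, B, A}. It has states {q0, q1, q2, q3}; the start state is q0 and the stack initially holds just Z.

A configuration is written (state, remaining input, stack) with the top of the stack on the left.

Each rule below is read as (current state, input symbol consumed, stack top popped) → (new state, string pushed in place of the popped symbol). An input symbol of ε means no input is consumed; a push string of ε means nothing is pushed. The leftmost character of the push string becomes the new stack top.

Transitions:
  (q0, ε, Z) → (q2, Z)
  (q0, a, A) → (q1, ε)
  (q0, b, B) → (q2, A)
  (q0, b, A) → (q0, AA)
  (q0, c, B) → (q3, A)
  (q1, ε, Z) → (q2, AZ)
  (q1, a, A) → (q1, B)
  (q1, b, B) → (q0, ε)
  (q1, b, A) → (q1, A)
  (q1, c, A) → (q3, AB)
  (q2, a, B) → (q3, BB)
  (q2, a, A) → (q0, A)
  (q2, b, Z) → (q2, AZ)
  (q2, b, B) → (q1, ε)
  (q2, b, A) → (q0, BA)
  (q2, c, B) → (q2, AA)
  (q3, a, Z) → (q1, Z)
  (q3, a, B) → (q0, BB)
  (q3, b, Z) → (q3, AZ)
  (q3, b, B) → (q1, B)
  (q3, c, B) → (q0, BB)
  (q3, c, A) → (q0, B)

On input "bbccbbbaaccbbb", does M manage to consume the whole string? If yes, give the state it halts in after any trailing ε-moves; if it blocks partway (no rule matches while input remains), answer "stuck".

(q0, bbccbbbaaccbbb, Z) ⊢ (q2, bbccbbbaaccbbb, Z) ⊢ (q2, bccbbbaaccbbb, AZ) ⊢ (q0, ccbbbaaccbbb, BAZ) ⊢ (q3, cbbbaaccbbb, AAZ) ⊢ (q0, bbbaaccbbb, BAZ) ⊢ (q2, bbaaccbbb, AAZ) ⊢ (q0, baaccbbb, BAAZ) ⊢ (q2, aaccbbb, AAAZ) ⊢ (q0, accbbb, AAAZ) ⊢ (q1, ccbbb, AAZ) ⊢ (q3, cbbb, ABAZ) ⊢ (q0, bbb, BBAZ) ⊢ (q2, bb, ABAZ) ⊢ (q0, b, BABAZ) ⊢ (q2, ε, AABAZ)
All input consumed; M is in state q2.

q2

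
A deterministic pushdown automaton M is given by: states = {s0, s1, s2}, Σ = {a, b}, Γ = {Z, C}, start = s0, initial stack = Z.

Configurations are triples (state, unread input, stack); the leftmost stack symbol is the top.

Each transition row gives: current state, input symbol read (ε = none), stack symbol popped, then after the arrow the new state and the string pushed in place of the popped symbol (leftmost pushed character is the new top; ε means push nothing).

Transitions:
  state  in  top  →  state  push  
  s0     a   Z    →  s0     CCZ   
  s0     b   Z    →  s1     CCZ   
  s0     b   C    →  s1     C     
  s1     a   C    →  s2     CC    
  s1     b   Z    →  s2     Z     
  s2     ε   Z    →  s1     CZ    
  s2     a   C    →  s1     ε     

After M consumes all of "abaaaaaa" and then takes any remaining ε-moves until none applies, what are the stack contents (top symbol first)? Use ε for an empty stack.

(s0, abaaaaaa, Z) ⊢ (s0, baaaaaa, CCZ) ⊢ (s1, aaaaaa, CCZ) ⊢ (s2, aaaaa, CCCZ) ⊢ (s1, aaaa, CCZ) ⊢ (s2, aaa, CCCZ) ⊢ (s1, aa, CCZ) ⊢ (s2, a, CCCZ) ⊢ (s1, ε, CCZ)
All input consumed in state s1 with stack CCZ.

CCZ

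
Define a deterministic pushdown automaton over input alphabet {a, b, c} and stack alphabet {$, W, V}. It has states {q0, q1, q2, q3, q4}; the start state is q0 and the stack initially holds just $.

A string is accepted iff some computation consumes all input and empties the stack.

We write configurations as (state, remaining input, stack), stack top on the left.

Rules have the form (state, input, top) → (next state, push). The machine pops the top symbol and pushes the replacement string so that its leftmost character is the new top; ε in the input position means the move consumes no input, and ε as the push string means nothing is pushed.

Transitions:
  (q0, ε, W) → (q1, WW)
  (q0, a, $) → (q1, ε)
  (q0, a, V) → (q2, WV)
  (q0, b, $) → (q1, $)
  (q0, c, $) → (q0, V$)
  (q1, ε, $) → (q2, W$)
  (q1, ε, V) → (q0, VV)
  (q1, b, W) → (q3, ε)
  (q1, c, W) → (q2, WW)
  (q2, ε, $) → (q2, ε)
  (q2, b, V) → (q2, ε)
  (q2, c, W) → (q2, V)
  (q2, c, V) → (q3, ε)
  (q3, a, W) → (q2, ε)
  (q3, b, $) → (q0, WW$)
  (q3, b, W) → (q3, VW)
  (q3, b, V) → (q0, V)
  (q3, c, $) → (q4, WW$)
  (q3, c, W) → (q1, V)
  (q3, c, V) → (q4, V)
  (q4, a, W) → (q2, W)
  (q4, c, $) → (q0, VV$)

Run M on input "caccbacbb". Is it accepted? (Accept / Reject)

Accept

(q0, caccbacbb, $) ⊢ (q0, accbacbb, V$) ⊢ (q2, ccbacbb, WV$) ⊢ (q2, cbacbb, VV$) ⊢ (q3, bacbb, V$) ⊢ (q0, acbb, V$) ⊢ (q2, cbb, WV$) ⊢ (q2, bb, VV$) ⊢ (q2, b, V$) ⊢ (q2, ε, $) ⊢ (q2, ε, ε)
All input consumed and the stack is empty.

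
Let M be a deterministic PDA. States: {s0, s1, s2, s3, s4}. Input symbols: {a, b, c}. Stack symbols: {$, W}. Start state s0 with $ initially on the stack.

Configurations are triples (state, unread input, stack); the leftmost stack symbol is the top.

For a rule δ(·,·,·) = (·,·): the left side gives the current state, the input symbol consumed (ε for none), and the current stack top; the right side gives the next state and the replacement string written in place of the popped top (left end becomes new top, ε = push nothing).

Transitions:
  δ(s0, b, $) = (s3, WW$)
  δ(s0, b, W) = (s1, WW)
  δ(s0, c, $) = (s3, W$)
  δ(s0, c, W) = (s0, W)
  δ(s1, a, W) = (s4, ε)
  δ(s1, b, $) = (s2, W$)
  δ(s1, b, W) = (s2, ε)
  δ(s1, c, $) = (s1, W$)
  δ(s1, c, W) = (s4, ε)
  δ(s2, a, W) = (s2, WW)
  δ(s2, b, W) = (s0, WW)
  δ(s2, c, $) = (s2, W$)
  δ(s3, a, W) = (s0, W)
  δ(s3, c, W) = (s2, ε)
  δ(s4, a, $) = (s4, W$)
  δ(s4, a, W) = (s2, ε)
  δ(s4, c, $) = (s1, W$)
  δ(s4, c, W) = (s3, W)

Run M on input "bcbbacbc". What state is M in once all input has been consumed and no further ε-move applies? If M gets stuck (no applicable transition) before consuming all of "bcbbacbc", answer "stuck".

stuck

(s0, bcbbacbc, $)
  read b, top $: go to s3, push WW$ → (s3, cbbacbc, WW$)
  read c, top W: go to s2, push ε → (s2, bbacbc, W$)
  read b, top W: go to s0, push WW → (s0, bacbc, WW$)
  read b, top W: go to s1, push WW → (s1, acbc, WWW$)
  read a, top W: go to s4, push ε → (s4, cbc, WW$)
  read c, top W: go to s3, push W → (s3, bc, WW$)
No transition for (s3, b, top W); M blocks with input bc remaining.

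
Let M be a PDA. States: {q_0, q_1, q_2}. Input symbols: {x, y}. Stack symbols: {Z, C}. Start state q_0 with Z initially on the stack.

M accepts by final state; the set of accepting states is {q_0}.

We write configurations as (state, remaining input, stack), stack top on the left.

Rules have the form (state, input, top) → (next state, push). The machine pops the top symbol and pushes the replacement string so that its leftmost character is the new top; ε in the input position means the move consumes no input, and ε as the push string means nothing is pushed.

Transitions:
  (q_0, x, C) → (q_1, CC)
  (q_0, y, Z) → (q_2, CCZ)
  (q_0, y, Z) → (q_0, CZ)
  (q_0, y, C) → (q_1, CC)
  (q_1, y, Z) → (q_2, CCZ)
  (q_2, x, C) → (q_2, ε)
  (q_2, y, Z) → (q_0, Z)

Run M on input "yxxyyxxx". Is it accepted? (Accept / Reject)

No computation consumes all input and reaches a final state.

Reject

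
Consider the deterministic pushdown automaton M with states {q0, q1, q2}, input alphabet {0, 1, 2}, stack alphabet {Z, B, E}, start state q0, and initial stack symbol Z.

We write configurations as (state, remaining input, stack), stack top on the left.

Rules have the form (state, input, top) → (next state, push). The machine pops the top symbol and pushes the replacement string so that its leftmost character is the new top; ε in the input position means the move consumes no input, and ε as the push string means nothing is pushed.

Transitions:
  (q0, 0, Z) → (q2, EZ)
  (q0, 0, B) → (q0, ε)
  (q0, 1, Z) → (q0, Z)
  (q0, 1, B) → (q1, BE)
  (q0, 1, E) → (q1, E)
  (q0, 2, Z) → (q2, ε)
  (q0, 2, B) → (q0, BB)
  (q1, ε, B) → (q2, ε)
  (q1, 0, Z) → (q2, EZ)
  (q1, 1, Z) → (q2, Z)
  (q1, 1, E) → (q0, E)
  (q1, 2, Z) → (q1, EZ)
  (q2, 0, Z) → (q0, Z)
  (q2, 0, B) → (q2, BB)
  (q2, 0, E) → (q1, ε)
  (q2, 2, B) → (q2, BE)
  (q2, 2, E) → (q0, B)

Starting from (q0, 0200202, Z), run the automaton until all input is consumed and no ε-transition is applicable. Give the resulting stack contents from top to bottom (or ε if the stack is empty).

ε

(q0, 0200202, Z)
  read 0, top Z: go to q2, push EZ → (q2, 200202, EZ)
  read 2, top E: go to q0, push B → (q0, 00202, BZ)
  read 0, top B: go to q0, push ε → (q0, 0202, Z)
  read 0, top Z: go to q2, push EZ → (q2, 202, EZ)
  read 2, top E: go to q0, push B → (q0, 02, BZ)
  read 0, top B: go to q0, push ε → (q0, 2, Z)
  read 2, top Z: go to q2, push ε → (q2, ε, ε)
All input consumed in state q2 with stack ε.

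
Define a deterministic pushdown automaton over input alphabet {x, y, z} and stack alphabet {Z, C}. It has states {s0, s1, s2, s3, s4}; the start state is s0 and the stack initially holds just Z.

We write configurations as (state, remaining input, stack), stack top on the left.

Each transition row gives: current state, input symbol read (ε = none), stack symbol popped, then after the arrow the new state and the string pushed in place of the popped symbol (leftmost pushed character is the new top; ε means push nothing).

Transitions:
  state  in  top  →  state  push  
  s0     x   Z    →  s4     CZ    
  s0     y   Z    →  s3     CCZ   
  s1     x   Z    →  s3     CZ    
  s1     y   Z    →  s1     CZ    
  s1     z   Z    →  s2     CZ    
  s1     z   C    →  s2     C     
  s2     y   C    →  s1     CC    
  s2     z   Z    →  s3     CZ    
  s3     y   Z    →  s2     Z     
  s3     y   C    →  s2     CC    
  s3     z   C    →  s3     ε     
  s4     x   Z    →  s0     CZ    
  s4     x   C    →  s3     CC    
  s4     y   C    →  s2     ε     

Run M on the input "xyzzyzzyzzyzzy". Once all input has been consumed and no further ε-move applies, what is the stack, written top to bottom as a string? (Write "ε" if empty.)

Z

(s0, xyzzyzzyzzyzzy, Z) ⊢ (s4, yzzyzzyzzyzzy, CZ) ⊢ (s2, zzyzzyzzyzzy, Z) ⊢ (s3, zyzzyzzyzzy, CZ) ⊢ (s3, yzzyzzyzzy, Z) ⊢ (s2, zzyzzyzzy, Z) ⊢ (s3, zyzzyzzy, CZ) ⊢ (s3, yzzyzzy, Z) ⊢ (s2, zzyzzy, Z) ⊢ (s3, zyzzy, CZ) ⊢ (s3, yzzy, Z) ⊢ (s2, zzy, Z) ⊢ (s3, zy, CZ) ⊢ (s3, y, Z) ⊢ (s2, ε, Z)
All input consumed in state s2 with stack Z.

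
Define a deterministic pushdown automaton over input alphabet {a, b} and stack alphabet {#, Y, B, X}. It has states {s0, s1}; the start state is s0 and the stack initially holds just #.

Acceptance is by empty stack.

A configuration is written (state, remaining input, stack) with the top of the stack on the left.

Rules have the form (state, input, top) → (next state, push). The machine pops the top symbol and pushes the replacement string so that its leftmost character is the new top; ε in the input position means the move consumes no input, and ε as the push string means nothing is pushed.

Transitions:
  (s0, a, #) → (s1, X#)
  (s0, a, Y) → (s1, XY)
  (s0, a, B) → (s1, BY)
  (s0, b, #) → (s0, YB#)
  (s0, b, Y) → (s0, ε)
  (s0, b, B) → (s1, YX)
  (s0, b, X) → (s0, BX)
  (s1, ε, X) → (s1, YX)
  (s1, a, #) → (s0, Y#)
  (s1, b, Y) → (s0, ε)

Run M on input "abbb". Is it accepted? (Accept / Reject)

Reject

(s0, abbb, #)
  read a, top #: go to s1, push X# → (s1, bbb, X#)
  ε-move, top X: go to s1, push YX → (s1, bbb, YX#)
  read b, top Y: go to s0, push ε → (s0, bb, X#)
  read b, top X: go to s0, push BX → (s0, b, BX#)
  read b, top B: go to s1, push YX → (s1, ε, YXX#)
All input consumed; stack is YXX#, not empty, and no further ε-move applies.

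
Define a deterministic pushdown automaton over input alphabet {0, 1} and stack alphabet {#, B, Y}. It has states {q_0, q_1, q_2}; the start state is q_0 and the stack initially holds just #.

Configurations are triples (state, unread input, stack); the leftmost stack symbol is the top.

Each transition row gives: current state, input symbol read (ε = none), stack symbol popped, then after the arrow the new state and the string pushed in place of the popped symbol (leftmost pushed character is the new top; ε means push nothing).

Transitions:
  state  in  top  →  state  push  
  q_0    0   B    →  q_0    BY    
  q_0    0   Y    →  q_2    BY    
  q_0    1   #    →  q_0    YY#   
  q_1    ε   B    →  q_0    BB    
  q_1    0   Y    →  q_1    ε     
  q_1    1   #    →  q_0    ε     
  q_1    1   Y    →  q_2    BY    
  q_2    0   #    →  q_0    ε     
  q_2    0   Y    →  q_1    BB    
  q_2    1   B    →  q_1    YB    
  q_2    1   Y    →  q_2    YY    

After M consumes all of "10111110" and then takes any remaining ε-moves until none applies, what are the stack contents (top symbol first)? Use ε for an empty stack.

(q_0, 10111110, #) ⊢ (q_0, 0111110, YY#) ⊢ (q_2, 111110, BYY#) ⊢ (q_1, 11110, YBYY#) ⊢ (q_2, 1110, BYBYY#) ⊢ (q_1, 110, YBYBYY#) ⊢ (q_2, 10, BYBYBYY#) ⊢ (q_1, 0, YBYBYBYY#) ⊢ (q_1, ε, BYBYBYY#) ⊢ (q_0, ε, BBYBYBYY#)
All input consumed in state q_0 with stack BBYBYBYY#.

BBYBYBYY#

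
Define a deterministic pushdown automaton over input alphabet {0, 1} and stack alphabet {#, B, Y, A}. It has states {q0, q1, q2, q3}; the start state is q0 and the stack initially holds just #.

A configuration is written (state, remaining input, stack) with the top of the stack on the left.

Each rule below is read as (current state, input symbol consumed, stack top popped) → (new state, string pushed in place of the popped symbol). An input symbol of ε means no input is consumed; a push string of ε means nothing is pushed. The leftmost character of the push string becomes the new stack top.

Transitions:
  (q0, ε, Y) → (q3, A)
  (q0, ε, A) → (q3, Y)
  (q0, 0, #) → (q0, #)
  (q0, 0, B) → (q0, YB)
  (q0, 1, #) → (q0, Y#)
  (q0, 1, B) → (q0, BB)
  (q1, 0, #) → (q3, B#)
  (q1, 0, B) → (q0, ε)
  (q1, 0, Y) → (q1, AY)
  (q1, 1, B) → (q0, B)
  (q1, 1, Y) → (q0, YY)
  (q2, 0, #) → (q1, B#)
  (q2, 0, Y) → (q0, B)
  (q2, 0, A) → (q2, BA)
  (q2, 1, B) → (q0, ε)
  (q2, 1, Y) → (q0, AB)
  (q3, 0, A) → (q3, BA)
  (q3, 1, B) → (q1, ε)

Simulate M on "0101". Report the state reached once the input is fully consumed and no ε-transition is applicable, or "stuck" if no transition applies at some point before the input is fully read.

(q0, 0101, #)
  read 0, top #: go to q0, push # → (q0, 101, #)
  read 1, top #: go to q0, push Y# → (q0, 01, Y#)
  ε-move, top Y: go to q3, push A → (q3, 01, A#)
  read 0, top A: go to q3, push BA → (q3, 1, BA#)
  read 1, top B: go to q1, push ε → (q1, ε, A#)
All input consumed; M is in state q1.

q1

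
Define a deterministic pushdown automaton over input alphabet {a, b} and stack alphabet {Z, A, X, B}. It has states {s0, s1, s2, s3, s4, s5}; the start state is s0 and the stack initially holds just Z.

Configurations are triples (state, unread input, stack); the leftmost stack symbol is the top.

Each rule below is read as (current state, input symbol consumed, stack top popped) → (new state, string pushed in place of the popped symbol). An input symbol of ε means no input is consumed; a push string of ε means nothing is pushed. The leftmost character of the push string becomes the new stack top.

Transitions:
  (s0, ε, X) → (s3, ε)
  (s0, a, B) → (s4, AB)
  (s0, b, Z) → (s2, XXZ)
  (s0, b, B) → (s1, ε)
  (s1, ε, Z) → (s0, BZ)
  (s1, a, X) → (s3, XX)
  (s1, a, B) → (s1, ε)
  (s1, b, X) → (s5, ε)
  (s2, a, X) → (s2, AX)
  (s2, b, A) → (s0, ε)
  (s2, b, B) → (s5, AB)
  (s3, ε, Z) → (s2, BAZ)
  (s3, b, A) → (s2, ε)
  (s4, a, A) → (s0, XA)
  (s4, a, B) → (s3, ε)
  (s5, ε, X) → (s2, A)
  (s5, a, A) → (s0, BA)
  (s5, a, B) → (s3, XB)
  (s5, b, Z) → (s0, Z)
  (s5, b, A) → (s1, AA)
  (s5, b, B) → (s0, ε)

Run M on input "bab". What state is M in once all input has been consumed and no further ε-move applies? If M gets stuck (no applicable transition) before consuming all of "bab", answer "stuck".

(s0, bab, Z)
  read b, top Z: go to s2, push XXZ → (s2, ab, XXZ)
  read a, top X: go to s2, push AX → (s2, b, AXXZ)
  read b, top A: go to s0, push ε → (s0, ε, XXZ)
  ε-move, top X: go to s3, push ε → (s3, ε, XZ)
All input consumed; M is in state s3.

s3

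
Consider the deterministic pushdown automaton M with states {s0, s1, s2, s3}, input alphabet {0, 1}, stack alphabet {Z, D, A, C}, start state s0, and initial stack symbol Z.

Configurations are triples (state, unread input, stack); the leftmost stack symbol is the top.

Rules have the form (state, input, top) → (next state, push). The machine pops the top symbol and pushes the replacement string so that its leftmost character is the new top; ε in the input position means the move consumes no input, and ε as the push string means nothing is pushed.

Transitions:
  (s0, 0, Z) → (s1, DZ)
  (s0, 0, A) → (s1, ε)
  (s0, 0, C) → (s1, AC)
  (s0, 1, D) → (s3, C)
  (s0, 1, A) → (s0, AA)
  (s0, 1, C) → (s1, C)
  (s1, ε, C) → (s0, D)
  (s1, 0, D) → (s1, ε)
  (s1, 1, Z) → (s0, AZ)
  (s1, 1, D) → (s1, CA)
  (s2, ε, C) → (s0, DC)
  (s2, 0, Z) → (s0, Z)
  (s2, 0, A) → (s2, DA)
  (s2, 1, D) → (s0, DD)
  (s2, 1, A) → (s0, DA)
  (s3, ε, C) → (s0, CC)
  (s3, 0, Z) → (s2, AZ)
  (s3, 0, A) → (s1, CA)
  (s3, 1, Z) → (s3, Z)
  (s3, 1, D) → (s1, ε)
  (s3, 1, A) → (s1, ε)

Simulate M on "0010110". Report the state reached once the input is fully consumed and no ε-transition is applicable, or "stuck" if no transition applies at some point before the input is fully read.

s1

(s0, 0010110, Z)
  read 0, top Z: go to s1, push DZ → (s1, 010110, DZ)
  read 0, top D: go to s1, push ε → (s1, 10110, Z)
  read 1, top Z: go to s0, push AZ → (s0, 0110, AZ)
  read 0, top A: go to s1, push ε → (s1, 110, Z)
  read 1, top Z: go to s0, push AZ → (s0, 10, AZ)
  read 1, top A: go to s0, push AA → (s0, 0, AAZ)
  read 0, top A: go to s1, push ε → (s1, ε, AZ)
All input consumed; M is in state s1.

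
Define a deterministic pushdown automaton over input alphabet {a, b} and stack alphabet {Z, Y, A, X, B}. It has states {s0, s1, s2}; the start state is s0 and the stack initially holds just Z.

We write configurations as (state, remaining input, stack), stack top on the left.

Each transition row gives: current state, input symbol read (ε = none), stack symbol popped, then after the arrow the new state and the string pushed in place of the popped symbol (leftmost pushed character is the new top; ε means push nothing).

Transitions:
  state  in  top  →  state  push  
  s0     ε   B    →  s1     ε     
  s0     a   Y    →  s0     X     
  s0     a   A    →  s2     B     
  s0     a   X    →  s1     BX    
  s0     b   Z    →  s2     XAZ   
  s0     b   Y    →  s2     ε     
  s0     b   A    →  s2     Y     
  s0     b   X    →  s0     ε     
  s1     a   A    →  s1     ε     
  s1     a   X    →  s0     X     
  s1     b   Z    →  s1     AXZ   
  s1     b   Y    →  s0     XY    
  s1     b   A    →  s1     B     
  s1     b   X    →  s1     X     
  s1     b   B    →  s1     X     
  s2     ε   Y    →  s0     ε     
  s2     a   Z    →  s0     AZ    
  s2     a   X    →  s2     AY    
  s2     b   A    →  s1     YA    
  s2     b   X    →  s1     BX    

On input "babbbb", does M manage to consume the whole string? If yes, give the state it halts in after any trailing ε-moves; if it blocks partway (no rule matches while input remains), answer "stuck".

(s0, babbbb, Z)
  read b, top Z: go to s2, push XAZ → (s2, abbbb, XAZ)
  read a, top X: go to s2, push AY → (s2, bbbb, AYAZ)
  read b, top A: go to s1, push YA → (s1, bbb, YAYAZ)
  read b, top Y: go to s0, push XY → (s0, bb, XYAYAZ)
  read b, top X: go to s0, push ε → (s0, b, YAYAZ)
  read b, top Y: go to s2, push ε → (s2, ε, AYAZ)
All input consumed; M is in state s2.

s2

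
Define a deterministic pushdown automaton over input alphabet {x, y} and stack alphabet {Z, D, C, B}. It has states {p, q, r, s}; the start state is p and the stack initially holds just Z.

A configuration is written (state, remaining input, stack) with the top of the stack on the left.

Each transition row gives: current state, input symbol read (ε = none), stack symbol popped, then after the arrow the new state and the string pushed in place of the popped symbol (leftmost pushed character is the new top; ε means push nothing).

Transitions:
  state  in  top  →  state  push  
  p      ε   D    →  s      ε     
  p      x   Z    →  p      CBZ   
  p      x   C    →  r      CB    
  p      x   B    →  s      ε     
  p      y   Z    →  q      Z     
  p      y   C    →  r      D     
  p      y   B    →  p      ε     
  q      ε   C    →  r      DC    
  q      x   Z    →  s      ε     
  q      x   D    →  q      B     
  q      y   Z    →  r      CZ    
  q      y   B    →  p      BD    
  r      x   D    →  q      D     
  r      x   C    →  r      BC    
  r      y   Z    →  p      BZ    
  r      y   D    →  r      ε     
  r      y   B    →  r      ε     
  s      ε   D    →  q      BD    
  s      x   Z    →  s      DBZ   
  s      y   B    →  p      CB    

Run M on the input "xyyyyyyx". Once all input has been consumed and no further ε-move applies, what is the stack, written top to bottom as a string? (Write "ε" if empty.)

ε

(p, xyyyyyyx, Z)
  read x, top Z: go to p, push CBZ → (p, yyyyyyx, CBZ)
  read y, top C: go to r, push D → (r, yyyyyx, DBZ)
  read y, top D: go to r, push ε → (r, yyyyx, BZ)
  read y, top B: go to r, push ε → (r, yyyx, Z)
  read y, top Z: go to p, push BZ → (p, yyx, BZ)
  read y, top B: go to p, push ε → (p, yx, Z)
  read y, top Z: go to q, push Z → (q, x, Z)
  read x, top Z: go to s, push ε → (s, ε, ε)
All input consumed in state s with stack ε.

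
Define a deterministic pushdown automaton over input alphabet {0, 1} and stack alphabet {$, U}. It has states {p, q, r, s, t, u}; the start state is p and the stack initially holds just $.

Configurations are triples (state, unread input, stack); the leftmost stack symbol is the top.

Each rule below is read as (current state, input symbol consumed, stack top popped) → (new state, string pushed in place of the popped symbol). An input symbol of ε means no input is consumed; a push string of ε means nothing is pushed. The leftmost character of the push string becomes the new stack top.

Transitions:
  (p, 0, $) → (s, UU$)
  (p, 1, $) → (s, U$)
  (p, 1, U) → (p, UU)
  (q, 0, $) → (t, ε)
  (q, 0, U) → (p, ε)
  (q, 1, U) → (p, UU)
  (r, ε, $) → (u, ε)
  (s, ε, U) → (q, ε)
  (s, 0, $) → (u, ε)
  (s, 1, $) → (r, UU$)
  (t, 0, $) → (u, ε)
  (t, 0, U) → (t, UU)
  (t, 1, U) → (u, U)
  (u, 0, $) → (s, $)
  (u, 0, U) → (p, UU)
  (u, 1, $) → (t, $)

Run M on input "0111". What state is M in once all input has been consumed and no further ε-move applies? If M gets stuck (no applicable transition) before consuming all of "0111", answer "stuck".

p

(p, 0111, $)
  read 0, top $: go to s, push UU$ → (s, 111, UU$)
  ε-move, top U: go to q, push ε → (q, 111, U$)
  read 1, top U: go to p, push UU → (p, 11, UU$)
  read 1, top U: go to p, push UU → (p, 1, UUU$)
  read 1, top U: go to p, push UU → (p, ε, UUUU$)
All input consumed; M is in state p.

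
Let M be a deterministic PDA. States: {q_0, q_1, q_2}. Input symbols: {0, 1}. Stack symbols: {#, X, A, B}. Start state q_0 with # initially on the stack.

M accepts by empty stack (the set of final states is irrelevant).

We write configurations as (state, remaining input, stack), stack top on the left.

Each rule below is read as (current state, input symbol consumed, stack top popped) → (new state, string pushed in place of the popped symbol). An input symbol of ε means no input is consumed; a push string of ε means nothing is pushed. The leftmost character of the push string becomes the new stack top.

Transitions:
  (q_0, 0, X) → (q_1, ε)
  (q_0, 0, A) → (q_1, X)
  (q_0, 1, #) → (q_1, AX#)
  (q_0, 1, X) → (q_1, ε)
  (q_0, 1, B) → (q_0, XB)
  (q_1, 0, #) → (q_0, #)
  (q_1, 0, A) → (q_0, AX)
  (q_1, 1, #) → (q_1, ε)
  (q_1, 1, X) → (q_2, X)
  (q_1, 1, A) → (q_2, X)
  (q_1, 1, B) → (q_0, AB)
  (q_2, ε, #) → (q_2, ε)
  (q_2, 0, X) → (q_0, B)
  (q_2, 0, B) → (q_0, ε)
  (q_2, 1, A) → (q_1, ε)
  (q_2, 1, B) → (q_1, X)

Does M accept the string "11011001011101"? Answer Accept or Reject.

Reject

(q_0, 11011001011101, #)
  read 1, top #: go to q_1, push AX# → (q_1, 1011001011101, AX#)
  read 1, top A: go to q_2, push X → (q_2, 011001011101, XX#)
  read 0, top X: go to q_0, push B → (q_0, 11001011101, BX#)
  read 1, top B: go to q_0, push XB → (q_0, 1001011101, XBX#)
  read 1, top X: go to q_1, push ε → (q_1, 001011101, BX#)
No transition applies at (q_1, 001011101, BX#); input not fully consumed.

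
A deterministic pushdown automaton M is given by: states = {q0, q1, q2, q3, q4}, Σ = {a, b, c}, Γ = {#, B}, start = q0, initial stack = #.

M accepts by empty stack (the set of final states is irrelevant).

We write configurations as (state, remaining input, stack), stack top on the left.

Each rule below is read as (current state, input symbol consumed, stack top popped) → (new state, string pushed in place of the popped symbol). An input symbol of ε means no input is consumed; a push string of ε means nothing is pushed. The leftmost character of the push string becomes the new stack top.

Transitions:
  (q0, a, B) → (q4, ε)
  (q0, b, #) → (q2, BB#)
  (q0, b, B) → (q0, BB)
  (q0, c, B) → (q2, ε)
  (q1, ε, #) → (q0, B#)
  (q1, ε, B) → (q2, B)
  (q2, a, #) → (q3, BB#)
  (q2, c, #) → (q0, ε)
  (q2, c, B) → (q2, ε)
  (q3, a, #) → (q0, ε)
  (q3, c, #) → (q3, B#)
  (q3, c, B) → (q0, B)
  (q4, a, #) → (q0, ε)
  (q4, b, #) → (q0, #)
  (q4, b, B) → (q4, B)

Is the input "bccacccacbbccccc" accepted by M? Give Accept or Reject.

Accept

(q0, bccacccacbbccccc, #)
  read b, top #: go to q2, push BB# → (q2, ccacccacbbccccc, BB#)
  read c, top B: go to q2, push ε → (q2, cacccacbbccccc, B#)
  read c, top B: go to q2, push ε → (q2, acccacbbccccc, #)
  read a, top #: go to q3, push BB# → (q3, cccacbbccccc, BB#)
  read c, top B: go to q0, push B → (q0, ccacbbccccc, BB#)
  read c, top B: go to q2, push ε → (q2, cacbbccccc, B#)
  read c, top B: go to q2, push ε → (q2, acbbccccc, #)
  read a, top #: go to q3, push BB# → (q3, cbbccccc, BB#)
  read c, top B: go to q0, push B → (q0, bbccccc, BB#)
  read b, top B: go to q0, push BB → (q0, bccccc, BBB#)
  read b, top B: go to q0, push BB → (q0, ccccc, BBBB#)
  read c, top B: go to q2, push ε → (q2, cccc, BBB#)
  read c, top B: go to q2, push ε → (q2, ccc, BB#)
  read c, top B: go to q2, push ε → (q2, cc, B#)
  read c, top B: go to q2, push ε → (q2, c, #)
  read c, top #: go to q0, push ε → (q0, ε, ε)
All input consumed and the stack is empty.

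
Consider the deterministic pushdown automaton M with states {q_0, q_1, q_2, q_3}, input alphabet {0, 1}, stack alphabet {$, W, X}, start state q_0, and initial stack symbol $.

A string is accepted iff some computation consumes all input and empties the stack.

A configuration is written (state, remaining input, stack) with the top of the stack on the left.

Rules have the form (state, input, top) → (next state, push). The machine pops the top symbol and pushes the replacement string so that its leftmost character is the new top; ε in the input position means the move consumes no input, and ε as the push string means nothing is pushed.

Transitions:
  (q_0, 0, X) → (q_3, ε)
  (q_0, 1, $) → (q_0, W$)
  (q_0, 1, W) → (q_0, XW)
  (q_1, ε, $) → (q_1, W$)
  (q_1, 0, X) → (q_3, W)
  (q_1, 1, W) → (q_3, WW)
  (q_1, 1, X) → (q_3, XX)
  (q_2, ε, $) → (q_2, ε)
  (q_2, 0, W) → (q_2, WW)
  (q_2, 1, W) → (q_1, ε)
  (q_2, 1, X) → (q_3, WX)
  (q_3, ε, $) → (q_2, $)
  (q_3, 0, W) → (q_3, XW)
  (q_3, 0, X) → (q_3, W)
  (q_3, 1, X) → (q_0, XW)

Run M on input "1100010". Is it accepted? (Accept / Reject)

Reject

(q_0, 1100010, $)
  read 1, top $: go to q_0, push W$ → (q_0, 100010, W$)
  read 1, top W: go to q_0, push XW → (q_0, 00010, XW$)
  read 0, top X: go to q_3, push ε → (q_3, 0010, W$)
  read 0, top W: go to q_3, push XW → (q_3, 010, XW$)
  read 0, top X: go to q_3, push W → (q_3, 10, WW$)
No transition applies at (q_3, 10, WW$); input not fully consumed.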